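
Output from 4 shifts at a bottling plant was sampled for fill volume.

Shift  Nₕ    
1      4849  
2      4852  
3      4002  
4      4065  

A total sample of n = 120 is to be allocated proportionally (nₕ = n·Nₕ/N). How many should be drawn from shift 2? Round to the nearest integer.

Share of shift 2 = 4852/17768 = 0.27308.
Allocate 120 × 0.27308 = 32.769... → 33.

33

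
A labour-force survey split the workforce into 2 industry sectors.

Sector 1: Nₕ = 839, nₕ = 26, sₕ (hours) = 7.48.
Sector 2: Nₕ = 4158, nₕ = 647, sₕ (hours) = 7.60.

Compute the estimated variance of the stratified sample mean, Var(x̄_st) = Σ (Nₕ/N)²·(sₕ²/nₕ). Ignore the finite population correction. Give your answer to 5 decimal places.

0.12248

N = 4997. Term for each stratum: Wₕ²sₕ²/nₕ.
Var(x̄_st) = 0.06066456 + 0.06181205 = 0.12247662 → 0.12248.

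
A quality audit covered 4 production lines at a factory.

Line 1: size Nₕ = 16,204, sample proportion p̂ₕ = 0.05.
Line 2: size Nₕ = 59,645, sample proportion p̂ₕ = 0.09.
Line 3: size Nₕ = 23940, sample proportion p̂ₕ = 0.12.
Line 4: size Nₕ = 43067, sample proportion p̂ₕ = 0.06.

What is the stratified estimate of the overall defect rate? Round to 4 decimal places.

Wₕ = Nₕ/N with N = 142856: 0.1134, 0.4175, 0.1676, 0.3015.
p̂_st = 0.1134·0.05 + 0.4175·0.09 + 0.1676·0.12 + 0.3015·0.06 ≈ 0.081446... → 0.0814.

0.0814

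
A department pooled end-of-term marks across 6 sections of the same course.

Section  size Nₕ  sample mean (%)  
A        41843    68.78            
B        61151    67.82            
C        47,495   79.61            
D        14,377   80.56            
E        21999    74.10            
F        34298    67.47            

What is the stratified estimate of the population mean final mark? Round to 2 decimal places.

71.93

N = 41843 + 61151 + 47495 + 14377 + 21999 + 34298 = 221163.
The stratified mean weights each stratum mean by its population share Nₕ/N.
Σ Nₕx̄ₕ = 41843·68.78 + 61151·67.82 + 47495·79.61 + 14377·80.56 + 21999·74.10 + 34298·67.47 = 2877961.54 + 4147260.82 + 3781076.95 + 1158211.12 + 1630125.9 + 2314086.06 = 15908722.39.
Divide by N: 15908722.39 / 221163 = 71.9321... → 71.93.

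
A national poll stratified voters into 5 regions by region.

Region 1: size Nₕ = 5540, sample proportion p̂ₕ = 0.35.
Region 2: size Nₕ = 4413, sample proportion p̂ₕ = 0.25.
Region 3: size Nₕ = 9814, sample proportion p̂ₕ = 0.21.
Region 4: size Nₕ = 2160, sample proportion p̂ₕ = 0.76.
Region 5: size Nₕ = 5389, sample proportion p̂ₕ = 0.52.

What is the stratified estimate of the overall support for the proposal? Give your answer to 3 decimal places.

0.350

N = 5540 + 4413 + 9814 + 2160 + 5389 = 27316.
Overall proportion = Σ (Nₕ/N)·p̂ₕ.
Σ Nₕp̂ₕ = 1939 + 1103.25 + 2060.94 + 1641.6 + 2802.28 = 9547.07.
9547.07 / 27316 = 0.34950... → 0.350.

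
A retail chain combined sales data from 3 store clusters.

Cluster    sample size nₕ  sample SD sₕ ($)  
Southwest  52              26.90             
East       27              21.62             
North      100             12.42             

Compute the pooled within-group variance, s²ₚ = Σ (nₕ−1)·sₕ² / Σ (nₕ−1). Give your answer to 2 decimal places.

Southwest: (52−1)·26.90² = 51·723.61 = 36904.11
East: (27−1)·21.62² = 26·467.4244 = 12153.0344
North: (100−1)·12.42² = 99·154.2564 = 15271.3836
Numerator = 64328.528; denominator = Σ(nₕ−1) = 176.
s²ₚ = 64328.528/176 = 365.503 → 365.50.

365.50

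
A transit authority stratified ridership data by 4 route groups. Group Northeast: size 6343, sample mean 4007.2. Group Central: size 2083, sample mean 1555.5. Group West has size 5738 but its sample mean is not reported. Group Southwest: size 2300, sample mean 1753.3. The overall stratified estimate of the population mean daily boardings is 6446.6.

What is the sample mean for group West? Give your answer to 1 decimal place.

12800.0

N = 6343 + 2083 + 5738 + 2300 = 16464.
Overall total = μ·N = 6446.6·16464 = 106136822.4.
Subtract the known strata: 6343·4007.2 + 2083·1555.5 + 2300·1753.3 = 32690366.1.
Remaining total for group West: 106136822.4 − 32690366.1 = 73446456.3.
Divide by its size: 73446456.3 / 5738 = 12800.010... → 12800.0.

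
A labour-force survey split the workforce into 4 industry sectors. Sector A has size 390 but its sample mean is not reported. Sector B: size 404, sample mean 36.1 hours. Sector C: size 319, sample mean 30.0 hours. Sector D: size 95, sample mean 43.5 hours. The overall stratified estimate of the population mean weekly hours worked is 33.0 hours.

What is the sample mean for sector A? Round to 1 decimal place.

N = 390 + 404 + 319 + 95 = 1208.
Overall total = μ·N = 33.0·1208 = 39864.
Subtract the known strata: 404·36.1 + 319·30.0 + 95·43.5 = 28286.9.
Remaining total for sector A: 39864 − 28286.9 = 11577.1.
Divide by its size: 11577.1 / 390 = 29.685... → 29.7.

29.7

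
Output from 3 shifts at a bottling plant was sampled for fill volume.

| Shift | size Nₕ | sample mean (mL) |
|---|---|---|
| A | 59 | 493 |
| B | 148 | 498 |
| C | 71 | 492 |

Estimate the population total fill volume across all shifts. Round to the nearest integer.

137723

Estimate total by summing Nₕ·x̄ₕ over strata.
59·493 + 148·498 + 71·492 = 29087 + 73704 + 34932 = 137723.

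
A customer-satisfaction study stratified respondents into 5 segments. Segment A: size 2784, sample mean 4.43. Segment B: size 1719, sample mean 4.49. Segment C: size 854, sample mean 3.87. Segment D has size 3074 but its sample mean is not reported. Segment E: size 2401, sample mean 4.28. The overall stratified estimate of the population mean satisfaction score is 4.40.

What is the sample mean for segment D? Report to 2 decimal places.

4.56

N = 2784 + 1719 + 854 + 3074 + 2401 = 10832.
Overall total = μ·N = 4.40·10832 = 47660.8.
Subtract the known strata: 2784·4.43 + 1719·4.49 + 854·3.87 + 2401·4.28 = 33632.69.
Remaining total for segment D: 47660.8 − 33632.69 = 14028.11.
Divide by its size: 14028.11 / 3074 = 4.5635... → 4.56.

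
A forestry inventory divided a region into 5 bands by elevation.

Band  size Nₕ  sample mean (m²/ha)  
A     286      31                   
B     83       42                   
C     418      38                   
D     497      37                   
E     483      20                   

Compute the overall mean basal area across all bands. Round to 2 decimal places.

N = 286 + 83 + 418 + 497 + 483 = 1767.
Overall mean = Σ (Nₕ/N)·x̄ₕ — weight by population share, not a simple average.
Σ Nₕx̄ₕ = 286·31 + 83·42 + 418·38 + 497·37 + 483·20 = 8866 + 3486 + 15884 + 18389 + 9660 = 56285.
Divide by N: 56285 / 1767 = 31.8534... → 31.85.

31.85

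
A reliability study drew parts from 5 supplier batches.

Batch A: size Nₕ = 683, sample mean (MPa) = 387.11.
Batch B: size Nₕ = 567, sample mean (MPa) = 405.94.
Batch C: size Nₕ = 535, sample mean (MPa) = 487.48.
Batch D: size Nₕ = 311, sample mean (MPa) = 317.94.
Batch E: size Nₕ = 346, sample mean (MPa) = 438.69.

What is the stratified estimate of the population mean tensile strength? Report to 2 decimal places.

x̄_st = (Σ Nₕx̄ₕ) / (Σ Nₕ) = (683·387.11 + 567·405.94 + 535·487.48 + 311·317.94 + 346·438.69) / 2442
= 1006031.99 / 2442 = 411.9705... → 411.97.

411.97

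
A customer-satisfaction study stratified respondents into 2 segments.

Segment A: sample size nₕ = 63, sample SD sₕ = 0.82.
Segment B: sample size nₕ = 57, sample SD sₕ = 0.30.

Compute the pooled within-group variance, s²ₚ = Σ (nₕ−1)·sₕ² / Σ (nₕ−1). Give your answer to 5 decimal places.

A: (63−1)·0.82² = 62·0.6724 = 41.6888
B: (57−1)·0.30² = 56·0.09 = 5.04
Numerator = 46.7288; denominator = Σ(nₕ−1) = 118.
s²ₚ = 46.7288/118 = 0.3960068... → 0.39601.

0.39601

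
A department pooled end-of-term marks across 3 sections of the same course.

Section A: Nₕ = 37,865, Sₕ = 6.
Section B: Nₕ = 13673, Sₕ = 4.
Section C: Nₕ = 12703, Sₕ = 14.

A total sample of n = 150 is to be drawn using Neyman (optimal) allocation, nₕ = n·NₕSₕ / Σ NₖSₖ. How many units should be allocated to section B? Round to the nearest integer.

18

Σ NₕSₕ = 37865·6 + 13673·4 + 12703·14 = 459724.
Share for B: 54692/459724 = 0.11897.
n_B = 150 × 0.11897 = 17.845... → 18.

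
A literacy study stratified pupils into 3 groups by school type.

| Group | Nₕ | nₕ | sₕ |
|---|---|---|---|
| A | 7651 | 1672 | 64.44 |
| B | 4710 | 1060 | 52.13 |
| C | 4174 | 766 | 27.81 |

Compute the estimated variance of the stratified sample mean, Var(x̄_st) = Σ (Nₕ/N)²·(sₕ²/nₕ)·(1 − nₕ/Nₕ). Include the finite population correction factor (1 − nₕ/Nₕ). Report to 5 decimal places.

N = 16535. Term for each stratum: Wₕ²sₕ²/nₕ·(1−nₕ/Nₕ).
Var(x̄_st) = 0.41554030 + 0.16120368 + 0.05253114 = 0.62927512 → 0.62928.

0.62928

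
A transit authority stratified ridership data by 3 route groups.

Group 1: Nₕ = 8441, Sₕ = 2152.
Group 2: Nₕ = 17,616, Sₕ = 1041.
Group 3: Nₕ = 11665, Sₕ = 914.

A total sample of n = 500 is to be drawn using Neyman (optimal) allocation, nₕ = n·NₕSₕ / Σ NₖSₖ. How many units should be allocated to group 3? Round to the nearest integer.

1: NₕSₕ = 8441·2152 = 18165032
2: NₕSₕ = 17616·1041 = 18338256
3: NₕSₕ = 11665·914 = 10661810
Σ NₕSₕ = 47165098.
n_3 = 500·10661810/47165098 = 113.026... → 113.

113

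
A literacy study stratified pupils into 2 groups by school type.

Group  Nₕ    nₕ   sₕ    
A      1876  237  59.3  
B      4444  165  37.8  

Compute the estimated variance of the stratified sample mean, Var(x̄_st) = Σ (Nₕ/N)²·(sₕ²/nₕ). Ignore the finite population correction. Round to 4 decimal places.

N = 6320. Term for each stratum: Wₕ²sₕ²/nₕ.
Var(x̄_st) = 1.3073521 + 4.2816740 = 5.5890261 → 5.5890.

5.5890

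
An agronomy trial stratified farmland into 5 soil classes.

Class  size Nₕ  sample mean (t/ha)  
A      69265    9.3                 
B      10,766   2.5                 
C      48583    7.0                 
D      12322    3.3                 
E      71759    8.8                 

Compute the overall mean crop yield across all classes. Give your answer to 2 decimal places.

N = 212695; weights Wₕ = Nₕ/N = (0.3257, 0.0506, 0.2284, 0.0579, 0.3374).
x̄_st = Σ Wₕ·x̄ₕ = 0.3257·9.3 + 0.0506·2.5 + 0.2284·7.0 + 0.0579·3.3 + 0.3374·8.8 ≈ 7.9142...
→ 7.91.

7.91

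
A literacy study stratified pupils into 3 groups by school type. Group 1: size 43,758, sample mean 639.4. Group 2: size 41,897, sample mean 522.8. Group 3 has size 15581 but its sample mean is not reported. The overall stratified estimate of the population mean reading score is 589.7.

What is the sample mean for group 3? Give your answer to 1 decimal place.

Σ Nₕx̄ₕ = N·μ, so 15581·x̄_3 = 101236·589.7 − (43758·639.4 + 41897·522.8).
= 59698869.2 − 49882616.8 = 9816252.4.
x̄_3 = 9816252.4 / 15581 = 630.014... → 630.0.

630.0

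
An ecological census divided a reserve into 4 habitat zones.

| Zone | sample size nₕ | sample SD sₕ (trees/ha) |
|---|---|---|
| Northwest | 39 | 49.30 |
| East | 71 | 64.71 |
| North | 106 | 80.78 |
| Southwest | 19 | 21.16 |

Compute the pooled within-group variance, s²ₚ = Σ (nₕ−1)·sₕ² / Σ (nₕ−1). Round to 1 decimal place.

4669.7

Northwest: (39−1)·49.30² = 38·2430.49 = 92358.62
East: (71−1)·64.71² = 70·4187.3841 = 293116.887
North: (106−1)·80.78² = 105·6525.4084 = 685167.882
Southwest: (19−1)·21.16² = 18·447.7456 = 8059.4208
Numerator = 1078702.8098; denominator = Σ(nₕ−1) = 231.
s²ₚ = 1078702.8098/231 = 4669.709... → 4669.7.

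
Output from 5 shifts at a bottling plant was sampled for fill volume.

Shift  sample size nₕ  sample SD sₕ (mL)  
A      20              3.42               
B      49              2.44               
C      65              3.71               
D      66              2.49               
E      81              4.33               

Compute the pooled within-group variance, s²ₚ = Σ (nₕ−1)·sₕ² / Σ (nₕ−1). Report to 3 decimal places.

11.927

Degrees of freedom: 19 + 48 + 64 + 65 + 80 = 276.
Σ(nₕ−1)sₕ² = 19·11.6964 + 48·5.9536 + 64·13.7641 + 65·6.2001 + 80·18.7489 = 3291.8253.
s²ₚ = 3291.8253 / 276 = 11.92690... → 11.927.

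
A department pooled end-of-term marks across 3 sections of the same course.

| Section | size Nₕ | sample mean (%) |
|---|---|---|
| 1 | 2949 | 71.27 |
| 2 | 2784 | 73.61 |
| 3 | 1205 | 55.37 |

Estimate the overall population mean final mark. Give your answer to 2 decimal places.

x̄_st = (Σ Nₕx̄ₕ) / (Σ Nₕ) = (2949·71.27 + 2784·73.61 + 1205·55.37) / 6938
= 481826.32 / 6938 = 69.4474... → 69.45.

69.45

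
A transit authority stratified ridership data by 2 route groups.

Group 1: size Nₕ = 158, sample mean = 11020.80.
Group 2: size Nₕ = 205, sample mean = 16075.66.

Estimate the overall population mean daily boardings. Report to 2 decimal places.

13875.47

N = 158 + 205 = 363.
Overall mean = Σ (Nₕ/N)·x̄ₕ — weight by population share, not a simple average.
Σ Nₕx̄ₕ = 158·11020.80 + 205·16075.66 = 1741286.4 + 3295510.3 = 5036796.7.
Divide by N: 5036796.7 / 363 = 13875.4730... → 13875.47.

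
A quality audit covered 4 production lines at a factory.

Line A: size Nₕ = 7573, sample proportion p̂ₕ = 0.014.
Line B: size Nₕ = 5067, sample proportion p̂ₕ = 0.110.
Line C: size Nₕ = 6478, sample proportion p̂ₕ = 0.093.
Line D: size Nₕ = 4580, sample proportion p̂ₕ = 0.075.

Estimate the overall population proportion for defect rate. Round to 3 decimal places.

N = 7573 + 5067 + 6478 + 4580 = 23698.
Overall proportion = Σ (Nₕ/N)·p̂ₕ.
Σ Nₕp̂ₕ = 106.022 + 557.37 + 602.454 + 343.5 = 1609.346.
1609.346 / 23698 = 0.06791... → 0.068.

0.068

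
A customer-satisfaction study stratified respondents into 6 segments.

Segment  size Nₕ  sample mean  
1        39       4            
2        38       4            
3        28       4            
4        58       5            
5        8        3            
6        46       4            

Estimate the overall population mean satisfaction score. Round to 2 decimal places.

4.23

x̄_st = (Σ Nₕx̄ₕ) / (Σ Nₕ) = (39·4 + 38·4 + 28·4 + 58·5 + 8·3 + 46·4) / 217
= 918 / 217 = 4.2304... → 4.23.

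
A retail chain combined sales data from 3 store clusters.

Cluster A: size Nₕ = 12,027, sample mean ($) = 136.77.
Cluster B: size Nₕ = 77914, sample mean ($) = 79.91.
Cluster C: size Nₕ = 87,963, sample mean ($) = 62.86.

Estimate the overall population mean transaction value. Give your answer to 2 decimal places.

75.32

x̄_st = (Σ Nₕx̄ₕ) / (Σ Nₕ) = (12027·136.77 + 77914·79.91 + 87963·62.86) / 177904
= 13400394.71 / 177904 = 75.3237... → 75.32.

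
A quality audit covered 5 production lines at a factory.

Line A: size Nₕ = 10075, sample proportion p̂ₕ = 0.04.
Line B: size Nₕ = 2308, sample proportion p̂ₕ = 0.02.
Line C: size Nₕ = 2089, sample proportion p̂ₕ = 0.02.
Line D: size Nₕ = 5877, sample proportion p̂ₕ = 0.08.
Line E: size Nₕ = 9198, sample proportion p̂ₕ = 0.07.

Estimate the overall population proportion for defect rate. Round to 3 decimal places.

Wₕ = Nₕ/N with N = 29547: 0.3410, 0.0781, 0.0707, 0.1989, 0.3113.
p̂_st = 0.3410·0.04 + 0.0781·0.02 + 0.0707·0.02 + 0.1989·0.08 + 0.3113·0.07 ≈ 0.05432... → 0.054.

0.054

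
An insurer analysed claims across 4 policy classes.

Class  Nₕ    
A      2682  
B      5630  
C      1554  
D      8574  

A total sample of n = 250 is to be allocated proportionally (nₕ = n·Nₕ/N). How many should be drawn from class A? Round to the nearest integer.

36

N = 2682 + 5630 + 1554 + 8574 = 18440.
n_A = 250·2682/18440 = 36.361... → 36.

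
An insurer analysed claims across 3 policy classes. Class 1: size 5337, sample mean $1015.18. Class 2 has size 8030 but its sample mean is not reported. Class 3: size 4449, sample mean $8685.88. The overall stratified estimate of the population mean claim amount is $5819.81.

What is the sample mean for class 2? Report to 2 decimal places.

7425.19

N = 5337 + 8030 + 4449 = 17816.
Overall total = μ·N = 5819.81·17816 = 103685734.96.
Subtract the known strata: 5337·1015.18 + 4449·8685.88 = 44061495.78.
Remaining total for class 2: 103685734.96 − 44061495.78 = 59624239.18.
Divide by its size: 59624239.18 / 8030 = 7425.1855... → 7425.19.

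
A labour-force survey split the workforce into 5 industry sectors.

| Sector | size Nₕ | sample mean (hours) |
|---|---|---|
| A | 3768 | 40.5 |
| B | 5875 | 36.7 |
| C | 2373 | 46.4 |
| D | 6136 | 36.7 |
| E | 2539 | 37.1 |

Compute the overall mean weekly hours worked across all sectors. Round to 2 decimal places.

N = 3768 + 5875 + 2373 + 6136 + 2539 = 20691.
The stratified mean weights each stratum mean by its population share Nₕ/N.
Σ Nₕx̄ₕ = 3768·40.5 + 5875·36.7 + 2373·46.4 + 6136·36.7 + 2539·37.1 = 152604 + 215612.5 + 110107.2 + 225191.2 + 94196.9 = 797711.8.
Divide by N: 797711.8 / 20691 = 38.5536... → 38.55.

38.55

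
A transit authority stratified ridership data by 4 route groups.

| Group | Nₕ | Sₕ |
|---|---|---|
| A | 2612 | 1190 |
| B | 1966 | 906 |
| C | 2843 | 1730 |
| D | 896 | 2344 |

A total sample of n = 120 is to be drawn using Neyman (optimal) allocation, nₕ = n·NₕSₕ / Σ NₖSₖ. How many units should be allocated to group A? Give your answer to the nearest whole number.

Σ NₕSₕ = 2612·1190 + 1966·906 + 2843·1730 + 896·2344 = 11908090.
Share for A: 3108280/11908090 = 0.26102.
n_A = 120 × 0.26102 = 31.323... → 31.

31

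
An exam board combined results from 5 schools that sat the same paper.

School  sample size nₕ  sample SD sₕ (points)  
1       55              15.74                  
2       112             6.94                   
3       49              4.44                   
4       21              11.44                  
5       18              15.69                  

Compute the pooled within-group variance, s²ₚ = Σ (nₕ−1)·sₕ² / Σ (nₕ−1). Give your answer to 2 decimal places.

Degrees of freedom: 54 + 111 + 48 + 20 + 17 = 250.
Σ(nₕ−1)sₕ² = 54·247.7476 + 111·48.1636 + 48·19.7136 + 20·130.8736 + 17·246.1761 = 26473.2485.
s²ₚ = 26473.2485 / 250 = 105.8930... → 105.89.

105.89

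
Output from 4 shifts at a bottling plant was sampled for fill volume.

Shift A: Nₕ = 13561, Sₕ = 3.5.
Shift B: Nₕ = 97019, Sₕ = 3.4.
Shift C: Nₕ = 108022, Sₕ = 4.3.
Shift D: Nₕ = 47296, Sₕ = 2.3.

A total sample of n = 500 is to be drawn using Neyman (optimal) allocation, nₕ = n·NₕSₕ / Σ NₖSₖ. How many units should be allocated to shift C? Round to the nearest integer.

A: NₕSₕ = 13561·3.5 = 47463.5
B: NₕSₕ = 97019·3.4 = 329864.6
C: NₕSₕ = 108022·4.3 = 464494.6
D: NₕSₕ = 47296·2.3 = 108780.8
Σ NₕSₕ = 950603.5.
n_C = 500·464494.6/950603.5 = 244.316... → 244.

244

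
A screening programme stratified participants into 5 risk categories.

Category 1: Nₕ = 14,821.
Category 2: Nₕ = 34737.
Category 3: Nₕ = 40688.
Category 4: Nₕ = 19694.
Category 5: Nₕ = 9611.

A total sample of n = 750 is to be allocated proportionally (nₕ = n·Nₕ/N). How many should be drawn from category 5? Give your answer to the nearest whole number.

Share of category 5 = 9611/119551 = 0.08039.
Allocate 750 × 0.08039 = 60.294... → 60.

60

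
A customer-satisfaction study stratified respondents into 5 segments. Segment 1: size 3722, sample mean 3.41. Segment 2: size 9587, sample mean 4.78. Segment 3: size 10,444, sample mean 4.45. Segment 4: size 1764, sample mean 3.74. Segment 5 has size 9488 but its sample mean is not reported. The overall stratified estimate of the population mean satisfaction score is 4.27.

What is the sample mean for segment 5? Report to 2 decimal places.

N = 3722 + 9587 + 10444 + 1764 + 9488 = 35005.
Overall total = μ·N = 4.27·35005 = 149471.35.
Subtract the known strata: 3722·3.41 + 9587·4.78 + 10444·4.45 + 1764·3.74 = 111591.04.
Remaining total for segment 5: 149471.35 − 111591.04 = 37880.31.
Divide by its size: 37880.31 / 9488 = 3.9924... → 3.99.

3.99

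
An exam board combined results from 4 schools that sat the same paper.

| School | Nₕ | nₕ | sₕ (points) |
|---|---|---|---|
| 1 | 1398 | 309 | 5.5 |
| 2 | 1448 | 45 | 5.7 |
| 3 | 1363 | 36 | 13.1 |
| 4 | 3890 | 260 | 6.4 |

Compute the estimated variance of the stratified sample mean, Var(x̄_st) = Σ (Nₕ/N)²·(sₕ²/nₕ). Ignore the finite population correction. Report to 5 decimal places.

0.19735

N = 8099. Term for each stratum: Wₕ²sₕ²/nₕ.
Var(x̄_st) = 0.00291688 + 0.02307871 + 0.13501095 + 0.03634319 = 0.19734973 → 0.19735.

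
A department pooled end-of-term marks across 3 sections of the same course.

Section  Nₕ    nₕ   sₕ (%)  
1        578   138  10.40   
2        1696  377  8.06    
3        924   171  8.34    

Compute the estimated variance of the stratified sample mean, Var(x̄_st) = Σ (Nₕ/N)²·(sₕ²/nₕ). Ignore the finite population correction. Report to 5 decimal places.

N = 3198. Term for each stratum: Wₕ²sₕ²/nₕ.
Var(x̄_st) = 0.02560273 + 0.04846447 + 0.03395651 = 0.10802372 → 0.10802.

0.10802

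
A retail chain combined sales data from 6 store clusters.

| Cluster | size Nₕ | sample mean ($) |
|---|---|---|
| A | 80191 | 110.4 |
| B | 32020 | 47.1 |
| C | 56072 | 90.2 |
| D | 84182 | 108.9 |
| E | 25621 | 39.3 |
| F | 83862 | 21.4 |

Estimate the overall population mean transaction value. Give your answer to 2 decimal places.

75.67

N = 80191 + 32020 + 56072 + 84182 + 25621 + 83862 = 361948.
Weight each subgroup mean by Nₕ/N and sum.
Σ Nₕx̄ₕ = 80191·110.4 + 32020·47.1 + 56072·90.2 + 84182·108.9 + 25621·39.3 + 83862·21.4 = 8853086.4 + 1508142 + 5057694.4 + 9167419.8 + 1006905.3 + 1794646.8 = 27387894.7.
Divide by N: 27387894.7 / 361948 = 75.6680... → 75.67.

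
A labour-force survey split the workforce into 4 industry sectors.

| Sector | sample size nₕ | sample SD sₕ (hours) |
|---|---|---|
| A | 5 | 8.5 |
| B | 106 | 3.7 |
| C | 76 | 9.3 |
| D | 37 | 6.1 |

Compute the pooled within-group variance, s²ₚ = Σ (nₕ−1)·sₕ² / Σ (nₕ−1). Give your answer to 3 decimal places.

Degrees of freedom: 4 + 105 + 75 + 36 = 220.
Σ(nₕ−1)sₕ² = 4·72.25 + 105·13.69 + 75·86.49 + 36·37.21 = 9552.76.
s²ₚ = 9552.76 / 220 = 43.42164... → 43.422.

43.422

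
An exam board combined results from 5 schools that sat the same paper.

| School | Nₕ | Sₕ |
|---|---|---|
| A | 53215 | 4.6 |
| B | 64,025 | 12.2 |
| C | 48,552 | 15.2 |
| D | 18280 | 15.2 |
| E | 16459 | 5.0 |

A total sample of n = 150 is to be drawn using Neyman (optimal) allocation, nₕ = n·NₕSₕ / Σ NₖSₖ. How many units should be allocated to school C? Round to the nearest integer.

52

A: NₕSₕ = 53215·4.6 = 244789
B: NₕSₕ = 64025·12.2 = 781105
C: NₕSₕ = 48552·15.2 = 737990.4
D: NₕSₕ = 18280·15.2 = 277856
E: NₕSₕ = 16459·5.0 = 82295
Σ NₕSₕ = 2124035.4.
n_C = 150·737990.4/2124035.4 = 52.117... → 52.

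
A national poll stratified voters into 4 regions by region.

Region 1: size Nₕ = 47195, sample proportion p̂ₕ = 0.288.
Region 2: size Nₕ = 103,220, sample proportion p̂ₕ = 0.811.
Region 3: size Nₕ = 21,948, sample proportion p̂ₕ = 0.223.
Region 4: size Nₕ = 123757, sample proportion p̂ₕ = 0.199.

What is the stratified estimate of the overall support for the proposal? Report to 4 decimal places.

0.4283

N = 47195 + 103220 + 21948 + 123757 = 296120.
Overall proportion = Σ (Nₕ/N)·p̂ₕ.
Σ Nₕp̂ₕ = 13592.16 + 83711.42 + 4894.404 + 24627.643 = 126825.627.
126825.627 / 296120 = 0.428291... → 0.4283.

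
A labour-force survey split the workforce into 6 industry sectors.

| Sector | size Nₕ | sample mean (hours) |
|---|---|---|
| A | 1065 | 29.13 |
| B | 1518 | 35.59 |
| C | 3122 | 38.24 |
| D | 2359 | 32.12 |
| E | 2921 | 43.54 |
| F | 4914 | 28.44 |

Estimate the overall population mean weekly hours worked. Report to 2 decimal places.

N = 1065 + 1518 + 3122 + 2359 + 2921 + 4914 = 15899.
The stratified mean weights each stratum mean by its population share Nₕ/N.
Σ Nₕx̄ₕ = 1065·29.13 + 1518·35.59 + 3122·38.24 + 2359·32.12 + 2921·43.54 + 4914·28.44 = 31023.45 + 54025.62 + 119385.28 + 75771.08 + 127180.34 + 139754.16 = 547139.93.
Divide by N: 547139.93 / 15899 = 34.4135... → 34.41.

34.41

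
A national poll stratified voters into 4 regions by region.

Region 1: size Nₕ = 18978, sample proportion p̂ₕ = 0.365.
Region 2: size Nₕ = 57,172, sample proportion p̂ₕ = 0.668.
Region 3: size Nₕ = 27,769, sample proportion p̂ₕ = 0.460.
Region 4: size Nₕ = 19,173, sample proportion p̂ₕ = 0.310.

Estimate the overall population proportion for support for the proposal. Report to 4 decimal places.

N = 18978 + 57172 + 27769 + 19173 = 123092.
Overall proportion = Σ (Nₕ/N)·p̂ₕ.
Σ Nₕp̂ₕ = 6926.97 + 38190.896 + 12773.74 + 5943.63 = 63835.236.
63835.236 / 123092 = 0.518598... → 0.5186.

0.5186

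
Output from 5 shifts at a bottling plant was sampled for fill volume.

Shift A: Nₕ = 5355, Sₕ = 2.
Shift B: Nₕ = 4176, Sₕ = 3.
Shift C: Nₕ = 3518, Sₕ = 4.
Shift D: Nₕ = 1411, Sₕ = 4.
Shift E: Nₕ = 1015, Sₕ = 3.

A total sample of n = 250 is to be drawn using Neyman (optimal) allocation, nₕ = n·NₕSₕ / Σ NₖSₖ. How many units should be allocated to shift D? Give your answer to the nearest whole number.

A: NₕSₕ = 5355·2 = 10710
B: NₕSₕ = 4176·3 = 12528
C: NₕSₕ = 3518·4 = 14072
D: NₕSₕ = 1411·4 = 5644
E: NₕSₕ = 1015·3 = 3045
Σ NₕSₕ = 45999.
n_D = 250·5644/45999 = 30.675... → 31.

31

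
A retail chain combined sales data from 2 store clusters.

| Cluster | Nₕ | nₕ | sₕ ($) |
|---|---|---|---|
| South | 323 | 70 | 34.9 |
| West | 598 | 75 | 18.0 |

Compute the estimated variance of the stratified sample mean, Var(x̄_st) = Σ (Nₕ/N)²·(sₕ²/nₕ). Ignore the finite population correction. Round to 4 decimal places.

3.9614

N = 921. Term for each stratum: Wₕ²sₕ²/nₕ.
Var(x̄_st) = 2.1401223 + 1.8212386 = 3.9613610 → 3.9614.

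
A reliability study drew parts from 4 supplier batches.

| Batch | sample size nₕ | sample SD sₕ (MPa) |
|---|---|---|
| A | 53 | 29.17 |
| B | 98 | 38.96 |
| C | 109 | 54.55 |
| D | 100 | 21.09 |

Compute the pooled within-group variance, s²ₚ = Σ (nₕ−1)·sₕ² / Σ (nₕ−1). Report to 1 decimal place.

Degrees of freedom: 52 + 97 + 108 + 99 = 356.
Σ(nₕ−1)sₕ² = 52·850.8889 + 97·1517.8816 + 108·2975.7025 + 99·444.7881 = 556890.6299.
s²ₚ = 556890.6299 / 356 = 1564.300... → 1564.3.

1564.3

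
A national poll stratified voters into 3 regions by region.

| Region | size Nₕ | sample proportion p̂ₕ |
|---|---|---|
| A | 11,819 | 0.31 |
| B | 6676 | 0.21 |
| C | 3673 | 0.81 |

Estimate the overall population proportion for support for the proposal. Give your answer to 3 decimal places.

0.363

N = 11819 + 6676 + 3673 = 22168.
Overall proportion = Σ (Nₕ/N)·p̂ₕ.
Σ Nₕp̂ₕ = 3663.89 + 1401.96 + 2975.13 = 8040.98.
8040.98 / 22168 = 0.36273... → 0.363.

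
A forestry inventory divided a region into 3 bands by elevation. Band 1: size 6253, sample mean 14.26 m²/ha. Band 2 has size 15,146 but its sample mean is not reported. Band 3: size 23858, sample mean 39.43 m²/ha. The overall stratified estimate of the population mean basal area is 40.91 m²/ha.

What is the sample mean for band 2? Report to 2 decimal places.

54.24

N = 6253 + 15146 + 23858 = 45257.
Overall total = μ·N = 40.91·45257 = 1851463.87.
Subtract the known strata: 6253·14.26 + 23858·39.43 = 1029888.72.
Remaining total for band 2: 1851463.87 − 1029888.72 = 821575.15.
Divide by its size: 821575.15 / 15146 = 54.2437... → 54.24.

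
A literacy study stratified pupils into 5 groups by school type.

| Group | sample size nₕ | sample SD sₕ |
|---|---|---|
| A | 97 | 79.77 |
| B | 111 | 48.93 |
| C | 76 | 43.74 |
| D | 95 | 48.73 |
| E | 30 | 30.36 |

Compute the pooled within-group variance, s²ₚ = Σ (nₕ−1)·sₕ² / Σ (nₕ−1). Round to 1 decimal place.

Degrees of freedom: 96 + 110 + 75 + 94 + 29 = 404.
Σ(nₕ−1)sₕ² = 96·6363.2529 + 110·2394.1449 + 75·1913.1876 + 94·2374.6129 + 29·921.7296 = 1267661.0584.
s²ₚ = 1267661.0584 / 404 = 3137.775... → 3137.8.

3137.8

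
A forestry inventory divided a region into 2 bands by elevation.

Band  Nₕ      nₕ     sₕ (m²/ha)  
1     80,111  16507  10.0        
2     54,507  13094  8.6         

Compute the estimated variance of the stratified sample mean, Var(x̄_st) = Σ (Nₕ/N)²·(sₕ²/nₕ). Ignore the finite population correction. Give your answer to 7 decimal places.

N = 134618. Term for each stratum: Wₕ²sₕ²/nₕ.
Var(x̄_st) = 0.0021454080 + 0.0009260253 = 0.0030714333 → 0.0030714.

0.0030714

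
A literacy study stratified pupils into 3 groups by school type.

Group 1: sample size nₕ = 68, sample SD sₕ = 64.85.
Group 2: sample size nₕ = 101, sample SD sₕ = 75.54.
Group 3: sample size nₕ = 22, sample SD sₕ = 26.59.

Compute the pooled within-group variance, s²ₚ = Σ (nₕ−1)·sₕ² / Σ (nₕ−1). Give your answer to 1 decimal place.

Degrees of freedom: 67 + 100 + 21 = 188.
Σ(nₕ−1)sₕ² = 67·4205.5225 + 100·5706.2916 + 21·707.0281 = 867246.7576.
s²ₚ = 867246.7576 / 188 = 4613.015... → 4613.0.

4613.0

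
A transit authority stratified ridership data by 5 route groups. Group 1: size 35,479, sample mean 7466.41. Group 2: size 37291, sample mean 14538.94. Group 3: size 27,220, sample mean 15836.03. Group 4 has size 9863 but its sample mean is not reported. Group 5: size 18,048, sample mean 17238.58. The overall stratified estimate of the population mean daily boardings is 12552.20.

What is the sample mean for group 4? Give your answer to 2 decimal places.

5696.84

Σ Nₕx̄ₕ = N·μ, so 9863·x̄_4 = 127901·12552.20 − (35479·7466.41 + 37291·14538.94 + 27220·15836.03 + 18048·17238.58).
= 1605438932.2 − 1549251000.37 = 56187931.83.
x̄_4 = 56187931.83 / 9863 = 5696.8399... → 5696.84.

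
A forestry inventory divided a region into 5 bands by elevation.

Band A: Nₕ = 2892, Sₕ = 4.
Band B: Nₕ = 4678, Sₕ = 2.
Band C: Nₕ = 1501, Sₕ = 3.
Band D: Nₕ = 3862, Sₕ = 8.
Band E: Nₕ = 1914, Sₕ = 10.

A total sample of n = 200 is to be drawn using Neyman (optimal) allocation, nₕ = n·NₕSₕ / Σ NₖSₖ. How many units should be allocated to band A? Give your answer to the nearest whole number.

31

A: NₕSₕ = 2892·4 = 11568
B: NₕSₕ = 4678·2 = 9356
C: NₕSₕ = 1501·3 = 4503
D: NₕSₕ = 3862·8 = 30896
E: NₕSₕ = 1914·10 = 19140
Σ NₕSₕ = 75463.
n_A = 200·11568/75463 = 30.659... → 31.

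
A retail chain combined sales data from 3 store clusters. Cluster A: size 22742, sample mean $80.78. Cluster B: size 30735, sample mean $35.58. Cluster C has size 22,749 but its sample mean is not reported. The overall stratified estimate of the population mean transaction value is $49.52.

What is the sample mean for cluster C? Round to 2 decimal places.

37.10

N = 22742 + 30735 + 22749 = 76226.
Overall total = μ·N = 49.52·76226 = 3774711.52.
Subtract the known strata: 22742·80.78 + 30735·35.58 = 2930650.06.
Remaining total for cluster C: 3774711.52 − 2930650.06 = 844061.46.
Divide by its size: 844061.46 / 22749 = 37.1032... → 37.10.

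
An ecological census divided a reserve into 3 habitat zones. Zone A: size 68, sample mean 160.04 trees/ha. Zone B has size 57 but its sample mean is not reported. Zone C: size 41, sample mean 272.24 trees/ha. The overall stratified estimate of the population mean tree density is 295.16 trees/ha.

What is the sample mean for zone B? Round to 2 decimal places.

472.84

Σ Nₕx̄ₕ = N·μ, so 57·x̄_B = 166·295.16 − (68·160.04 + 41·272.24).
= 48996.56 − 22044.56 = 26952.
x̄_B = 26952 / 57 = 472.8421... → 472.84.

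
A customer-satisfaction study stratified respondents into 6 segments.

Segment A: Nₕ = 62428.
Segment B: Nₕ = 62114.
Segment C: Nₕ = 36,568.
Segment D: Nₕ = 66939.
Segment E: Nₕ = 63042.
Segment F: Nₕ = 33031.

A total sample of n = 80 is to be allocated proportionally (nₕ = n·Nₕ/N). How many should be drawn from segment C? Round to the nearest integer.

9

N = 62428 + 62114 + 36568 + 66939 + 63042 + 33031 = 324122.
n_C = 80·36568/324122 = 9.026... → 9.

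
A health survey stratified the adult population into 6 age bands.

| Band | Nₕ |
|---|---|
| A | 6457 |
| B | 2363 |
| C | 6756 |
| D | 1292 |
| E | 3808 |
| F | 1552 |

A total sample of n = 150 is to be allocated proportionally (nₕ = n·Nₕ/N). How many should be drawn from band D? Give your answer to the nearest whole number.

Share of band D = 1292/22228 = 0.05812.
Allocate 150 × 0.05812 = 8.719... → 9.

9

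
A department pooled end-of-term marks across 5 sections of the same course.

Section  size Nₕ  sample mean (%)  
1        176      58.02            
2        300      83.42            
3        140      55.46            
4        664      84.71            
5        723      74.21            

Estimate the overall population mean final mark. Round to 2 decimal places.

N = 2003; weights Wₕ = Nₕ/N = (0.0879, 0.1498, 0.0699, 0.3315, 0.3610).
x̄_st = Σ Wₕ·x̄ₕ = 0.0879·58.02 + 0.1498·83.42 + 0.0699·55.46 + 0.3315·84.71 + 0.3610·74.21 ≈ 76.3371...
→ 76.34.

76.34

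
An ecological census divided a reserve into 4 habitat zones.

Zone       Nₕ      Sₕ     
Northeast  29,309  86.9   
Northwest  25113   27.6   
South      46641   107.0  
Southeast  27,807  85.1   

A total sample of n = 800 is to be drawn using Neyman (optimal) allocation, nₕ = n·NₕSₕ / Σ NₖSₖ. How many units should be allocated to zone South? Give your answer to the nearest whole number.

377

Σ NₕSₕ = 29309·86.9 + 25113·27.6 + 46641·107.0 + 27807·85.1 = 10597033.6.
Share for South: 4990587/10597033.6 = 0.47094.
n_South = 800 × 0.47094 = 376.754... → 377.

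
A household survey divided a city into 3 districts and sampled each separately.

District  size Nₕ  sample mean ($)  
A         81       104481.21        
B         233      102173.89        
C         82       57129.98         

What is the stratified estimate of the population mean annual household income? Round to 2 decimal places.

93318.57

x̄_st = (Σ Nₕx̄ₕ) / (Σ Nₕ) = (81·104481.21 + 233·102173.89 + 82·57129.98) / 396
= 36954152.74 / 396 = 93318.5675... → 93318.57.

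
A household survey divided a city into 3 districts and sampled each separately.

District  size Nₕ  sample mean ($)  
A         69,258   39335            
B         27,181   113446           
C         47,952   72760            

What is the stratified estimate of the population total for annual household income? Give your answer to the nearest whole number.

9296826676

Estimate total by summing Nₕ·x̄ₕ over strata.
69258·39335 + 27181·113446 + 47952·72760 = 2724263430 + 3083575726 + 3488987520 = 9296826676.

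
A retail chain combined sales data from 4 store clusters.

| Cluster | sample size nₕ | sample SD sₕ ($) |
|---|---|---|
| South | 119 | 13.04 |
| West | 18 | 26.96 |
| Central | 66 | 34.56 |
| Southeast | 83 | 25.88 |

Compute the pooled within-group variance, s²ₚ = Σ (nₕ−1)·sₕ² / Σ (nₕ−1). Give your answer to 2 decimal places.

585.03

Degrees of freedom: 118 + 17 + 65 + 82 = 282.
Σ(nₕ−1)sₕ² = 118·170.0416 + 17·726.8416 + 65·1194.3936 + 82·669.7744 = 164978.3008.
s²ₚ = 164978.3008 / 282 = 585.0294... → 585.03.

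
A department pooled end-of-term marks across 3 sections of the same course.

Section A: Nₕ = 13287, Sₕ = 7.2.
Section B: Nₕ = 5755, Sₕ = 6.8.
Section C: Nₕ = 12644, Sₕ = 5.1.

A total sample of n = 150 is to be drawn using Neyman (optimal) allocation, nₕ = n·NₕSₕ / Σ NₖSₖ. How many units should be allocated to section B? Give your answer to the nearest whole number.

29

A: NₕSₕ = 13287·7.2 = 95666.4
B: NₕSₕ = 5755·6.8 = 39134
C: NₕSₕ = 12644·5.1 = 64484.4
Σ NₕSₕ = 199284.8.
n_B = 150·39134/199284.8 = 29.456... → 29.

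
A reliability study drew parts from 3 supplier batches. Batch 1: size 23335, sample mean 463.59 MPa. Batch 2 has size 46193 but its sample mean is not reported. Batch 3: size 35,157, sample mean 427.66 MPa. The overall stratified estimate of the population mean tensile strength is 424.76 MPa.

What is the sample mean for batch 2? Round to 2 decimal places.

402.94

Σ Nₕx̄ₕ = N·μ, so 46193·x̄_2 = 104685·424.76 − (23335·463.59 + 35157·427.66).
= 44466000.6 − 25853115.27 = 18612885.33.
x̄_2 = 18612885.33 / 46193 = 402.9374... → 402.94.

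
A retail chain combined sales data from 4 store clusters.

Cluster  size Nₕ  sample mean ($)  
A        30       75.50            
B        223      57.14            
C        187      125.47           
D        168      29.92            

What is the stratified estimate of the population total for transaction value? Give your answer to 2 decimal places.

43496.67

Estimate total by summing Nₕ·x̄ₕ over strata.
30·75.50 + 223·57.14 + 187·125.47 + 168·29.92 = 2265 + 12742.22 + 23462.89 + 5026.56 = 43496.67.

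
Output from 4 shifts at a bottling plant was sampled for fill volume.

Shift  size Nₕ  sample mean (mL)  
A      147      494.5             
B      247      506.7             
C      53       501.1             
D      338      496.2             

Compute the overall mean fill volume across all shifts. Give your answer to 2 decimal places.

499.52

N = 785; weights Wₕ = Nₕ/N = (0.1873, 0.3146, 0.0675, 0.4306).
x̄_st = Σ Wₕ·x̄ₕ = 0.1873·494.5 + 0.3146·506.7 + 0.0675·501.1 + 0.4306·496.2 ≈ 499.5163...
→ 499.52.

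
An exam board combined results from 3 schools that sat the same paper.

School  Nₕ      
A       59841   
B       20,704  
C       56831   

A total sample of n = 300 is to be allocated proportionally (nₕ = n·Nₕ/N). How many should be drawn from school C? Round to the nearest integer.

Share of school C = 56831/137376 = 0.41369.
Allocate 300 × 0.41369 = 124.107... → 124.

124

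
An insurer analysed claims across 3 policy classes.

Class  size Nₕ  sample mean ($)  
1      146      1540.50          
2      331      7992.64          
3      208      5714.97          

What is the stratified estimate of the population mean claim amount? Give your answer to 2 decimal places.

5925.83

N = 685; weights Wₕ = Nₕ/N = (0.2131, 0.4832, 0.3036).
x̄_st = Σ Wₕ·x̄ₕ = 0.2131·1540.50 + 0.4832·7992.64 + 0.3036·5714.97 ≈ 5925.8257...
→ 5925.83.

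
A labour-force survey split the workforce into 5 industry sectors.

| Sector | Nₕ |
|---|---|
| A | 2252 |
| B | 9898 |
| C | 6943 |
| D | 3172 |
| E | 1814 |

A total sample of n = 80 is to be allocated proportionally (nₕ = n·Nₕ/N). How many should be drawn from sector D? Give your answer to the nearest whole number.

Share of sector D = 3172/24079 = 0.13173.
Allocate 80 × 0.13173 = 10.539... → 11.

11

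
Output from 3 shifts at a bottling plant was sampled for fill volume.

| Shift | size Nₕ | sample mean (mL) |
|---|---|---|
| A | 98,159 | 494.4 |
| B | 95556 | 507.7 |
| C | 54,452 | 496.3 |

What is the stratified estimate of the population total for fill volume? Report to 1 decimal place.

124068118.4

A: 98159·494.4 = 48529809.6
B: 95556·507.7 = 48513781.2
C: 54452·496.3 = 27024527.6
τ̂ = Σ Nₕx̄ₕ = 124068118.4.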